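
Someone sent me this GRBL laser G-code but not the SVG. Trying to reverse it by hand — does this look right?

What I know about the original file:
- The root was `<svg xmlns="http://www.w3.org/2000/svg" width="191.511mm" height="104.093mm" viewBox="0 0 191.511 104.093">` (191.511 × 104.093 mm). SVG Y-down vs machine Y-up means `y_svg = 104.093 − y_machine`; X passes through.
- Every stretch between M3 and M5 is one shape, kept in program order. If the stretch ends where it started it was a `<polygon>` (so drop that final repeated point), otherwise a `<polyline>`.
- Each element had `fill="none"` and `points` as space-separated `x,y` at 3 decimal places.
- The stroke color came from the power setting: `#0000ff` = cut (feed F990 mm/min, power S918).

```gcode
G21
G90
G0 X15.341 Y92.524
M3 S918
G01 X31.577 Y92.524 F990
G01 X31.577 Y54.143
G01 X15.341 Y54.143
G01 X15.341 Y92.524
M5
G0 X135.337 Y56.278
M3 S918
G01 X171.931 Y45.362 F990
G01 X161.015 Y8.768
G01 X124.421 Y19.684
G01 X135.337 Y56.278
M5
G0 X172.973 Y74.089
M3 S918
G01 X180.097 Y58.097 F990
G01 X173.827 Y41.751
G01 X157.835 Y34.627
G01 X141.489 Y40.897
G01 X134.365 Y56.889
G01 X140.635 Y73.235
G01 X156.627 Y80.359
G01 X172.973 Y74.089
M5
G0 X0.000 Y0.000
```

Machine Y-up, SVG Y-down with viewBox height 104.093, so y_svg = 104.093 − y_machine; X carries over. Every run uses S918, so all elements get stroke `#0000ff` (cut).

Run 1: The run returns to its start, so emit a `<polygon>` with points (Y-flipped): 15.341,11.569 31.577,11.569 31.577,49.950 15.341,49.950.

Run 2: The run returns to its start, so emit a `<polygon>` with points (Y-flipped): 135.337,47.815 171.931,58.731 161.015,95.325 124.421,84.409.

Run 3: The run returns to its start, so emit a `<polygon>` with points (Y-flipped): 172.973,30.004 180.097,45.996 173.827,62.342 157.835,69.466 141.489,63.196 134.365,47.204 140.635,30.858 156.627,23.734.

<svg xmlns="http://www.w3.org/2000/svg" width="191.511mm" height="104.093mm" viewBox="0 0 191.511 104.093">
  <polygon points="15.341,11.569 31.577,11.569 31.577,49.950 15.341,49.950" fill="none" stroke="#0000ff"/>
  <polygon points="135.337,47.815 171.931,58.731 161.015,95.325 124.421,84.409" fill="none" stroke="#0000ff"/>
  <polygon points="172.973,30.004 180.097,45.996 173.827,62.342 157.835,69.466 141.489,63.196 134.365,47.204 140.635,30.858 156.627,23.734" fill="none" stroke="#0000ff"/>
</svg>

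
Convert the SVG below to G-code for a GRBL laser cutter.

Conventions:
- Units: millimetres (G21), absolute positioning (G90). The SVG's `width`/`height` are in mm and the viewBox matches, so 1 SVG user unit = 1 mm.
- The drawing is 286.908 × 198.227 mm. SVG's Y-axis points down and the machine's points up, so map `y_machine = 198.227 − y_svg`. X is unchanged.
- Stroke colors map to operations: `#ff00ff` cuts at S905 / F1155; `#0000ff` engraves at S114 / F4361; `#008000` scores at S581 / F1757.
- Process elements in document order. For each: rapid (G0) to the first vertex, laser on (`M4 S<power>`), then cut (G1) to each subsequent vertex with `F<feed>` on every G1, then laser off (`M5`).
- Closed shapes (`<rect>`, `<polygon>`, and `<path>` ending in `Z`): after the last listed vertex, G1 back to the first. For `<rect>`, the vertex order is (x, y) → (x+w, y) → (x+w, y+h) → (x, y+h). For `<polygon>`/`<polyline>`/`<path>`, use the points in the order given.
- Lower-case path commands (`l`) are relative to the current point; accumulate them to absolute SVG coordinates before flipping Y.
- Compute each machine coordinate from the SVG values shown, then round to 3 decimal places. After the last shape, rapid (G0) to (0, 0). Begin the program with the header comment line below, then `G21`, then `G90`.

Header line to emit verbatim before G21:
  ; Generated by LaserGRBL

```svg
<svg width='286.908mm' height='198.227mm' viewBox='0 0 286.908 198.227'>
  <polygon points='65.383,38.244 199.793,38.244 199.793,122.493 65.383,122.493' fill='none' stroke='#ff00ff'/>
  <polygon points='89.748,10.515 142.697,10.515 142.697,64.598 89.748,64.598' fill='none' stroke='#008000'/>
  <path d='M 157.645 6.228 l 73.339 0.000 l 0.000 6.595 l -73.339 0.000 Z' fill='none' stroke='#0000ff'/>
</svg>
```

viewBox `0 0 286.908 198.227` with mm width/height → 1 unit = 1 mm. Flip: y_m = 198.227 − y_svg.

**Shape 1** — `<polygon>` rectangle, stroke `#ff00ff` → cut (S905, F1155). Machine vertices: (65.383,159.983) → (199.793,159.983) → (199.793,75.734) → (65.383,75.734) → (65.383,159.983). Closed: final G1 returns to the first vertex.

**Shape 2** — `<polygon>` rectangle, stroke `#008000` → score (S581, F1757). Machine vertices: (89.748,187.712) → (142.697,187.712) → (142.697,133.629) → (89.748,133.629) → (89.748,187.712). Closed: final G1 returns to the first vertex.

**Shape 3** — `<path>` rectangle, stroke `#0000ff` → engrave (S114, F4361). Machine vertices: (157.645,191.999) → (230.984,191.999) → (230.984,185.404) → (157.645,185.404) → (157.645,191.999). Closed: final G1 returns to the first vertex.

; Generated by LaserGRBL
G21
G90
G0 X65.383 Y159.983
M4 S905
G1 X199.793 Y159.983 F1155
G1 X199.793 Y75.734 F1155
G1 X65.383 Y75.734 F1155
G1 X65.383 Y159.983 F1155
M5
G0 X89.748 Y187.712
M4 S581
G1 X142.697 Y187.712 F1757
G1 X142.697 Y133.629 F1757
G1 X89.748 Y133.629 F1757
G1 X89.748 Y187.712 F1757
M5
G0 X157.645 Y191.999
M4 S114
G1 X230.984 Y191.999 F4361
G1 X230.984 Y185.404 F4361
G1 X157.645 Y185.404 F4361
G1 X157.645 Y191.999 F4361
M5
G0 X0.000 Y0.000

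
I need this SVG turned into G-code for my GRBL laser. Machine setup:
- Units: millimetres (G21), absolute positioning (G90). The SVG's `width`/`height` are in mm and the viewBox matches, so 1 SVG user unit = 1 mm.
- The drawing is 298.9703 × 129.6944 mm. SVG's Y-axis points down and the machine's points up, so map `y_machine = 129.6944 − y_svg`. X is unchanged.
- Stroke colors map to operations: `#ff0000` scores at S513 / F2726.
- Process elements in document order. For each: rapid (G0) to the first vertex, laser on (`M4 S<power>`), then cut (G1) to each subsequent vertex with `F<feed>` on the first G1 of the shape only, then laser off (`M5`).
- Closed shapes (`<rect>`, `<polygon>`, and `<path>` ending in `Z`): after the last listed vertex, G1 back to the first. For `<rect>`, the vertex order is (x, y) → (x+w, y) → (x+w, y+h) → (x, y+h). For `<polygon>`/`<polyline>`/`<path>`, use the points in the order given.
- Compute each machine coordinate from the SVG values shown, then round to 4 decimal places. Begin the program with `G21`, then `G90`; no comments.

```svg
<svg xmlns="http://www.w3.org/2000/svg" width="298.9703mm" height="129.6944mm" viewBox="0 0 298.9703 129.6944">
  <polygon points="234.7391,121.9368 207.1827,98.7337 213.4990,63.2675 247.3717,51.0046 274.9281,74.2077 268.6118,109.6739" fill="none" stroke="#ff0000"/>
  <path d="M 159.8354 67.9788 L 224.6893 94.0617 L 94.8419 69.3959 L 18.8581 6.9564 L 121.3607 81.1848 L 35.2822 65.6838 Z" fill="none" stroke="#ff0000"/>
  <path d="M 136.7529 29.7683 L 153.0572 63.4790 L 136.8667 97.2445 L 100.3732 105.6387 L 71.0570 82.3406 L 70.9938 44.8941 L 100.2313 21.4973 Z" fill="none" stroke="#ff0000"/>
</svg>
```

viewBox `0 0 298.9703 129.6944` with mm width/height → 1 unit = 1 mm. Flip: y_m = 129.6944 − y_svg.

**Shape 1** — `<polygon>` regular polygon, stroke `#ff0000` → score (S513, F2726). Machine vertices: (234.7391,7.7576) → (207.1827,30.9607) → (213.4990,66.4269) → (247.3717,78.6898) → (274.9281,55.4867) → (268.6118,20.0205) → (234.7391,7.7576). Closed: final G1 returns to the first vertex.

**Shape 2** — `<path>` closed polygon, stroke `#ff0000` → score (S513, F2726). Machine vertices: (159.8354,61.7156) → (224.6893,35.6327) → (94.8419,60.2985) → (18.8581,122.7380) → (121.3607,48.5096) → (35.2822,64.0106) → (159.8354,61.7156). Closed: final G1 returns to the first vertex.

**Shape 3** — `<path>` regular polygon, stroke `#ff0000` → score (S513, F2726). Machine vertices: (136.7529,99.9261) → (153.0572,66.2154) → (136.8667,32.4499) → (100.3732,24.0557) → (71.0570,47.3538) → (70.9938,84.8003) → (100.2313,108.1971) → (136.7529,99.9261). Closed: final G1 returns to the first vertex.

G21
G90
G0 X234.7391 Y7.7576
M4 S513
G1 X207.1827 Y30.9607 F2726
G1 X213.4990 Y66.4269
G1 X247.3717 Y78.6898
G1 X274.9281 Y55.4867
G1 X268.6118 Y20.0205
G1 X234.7391 Y7.7576
M5
G0 X159.8354 Y61.7156
M4 S513
G1 X224.6893 Y35.6327 F2726
G1 X94.8419 Y60.2985
G1 X18.8581 Y122.7380
G1 X121.3607 Y48.5096
G1 X35.2822 Y64.0106
G1 X159.8354 Y61.7156
M5
G0 X136.7529 Y99.9261
M4 S513
G1 X153.0572 Y66.2154 F2726
G1 X136.8667 Y32.4499
G1 X100.3732 Y24.0557
G1 X71.0570 Y47.3538
G1 X70.9938 Y84.8003
G1 X100.2313 Y108.1971
G1 X136.7529 Y99.9261
M5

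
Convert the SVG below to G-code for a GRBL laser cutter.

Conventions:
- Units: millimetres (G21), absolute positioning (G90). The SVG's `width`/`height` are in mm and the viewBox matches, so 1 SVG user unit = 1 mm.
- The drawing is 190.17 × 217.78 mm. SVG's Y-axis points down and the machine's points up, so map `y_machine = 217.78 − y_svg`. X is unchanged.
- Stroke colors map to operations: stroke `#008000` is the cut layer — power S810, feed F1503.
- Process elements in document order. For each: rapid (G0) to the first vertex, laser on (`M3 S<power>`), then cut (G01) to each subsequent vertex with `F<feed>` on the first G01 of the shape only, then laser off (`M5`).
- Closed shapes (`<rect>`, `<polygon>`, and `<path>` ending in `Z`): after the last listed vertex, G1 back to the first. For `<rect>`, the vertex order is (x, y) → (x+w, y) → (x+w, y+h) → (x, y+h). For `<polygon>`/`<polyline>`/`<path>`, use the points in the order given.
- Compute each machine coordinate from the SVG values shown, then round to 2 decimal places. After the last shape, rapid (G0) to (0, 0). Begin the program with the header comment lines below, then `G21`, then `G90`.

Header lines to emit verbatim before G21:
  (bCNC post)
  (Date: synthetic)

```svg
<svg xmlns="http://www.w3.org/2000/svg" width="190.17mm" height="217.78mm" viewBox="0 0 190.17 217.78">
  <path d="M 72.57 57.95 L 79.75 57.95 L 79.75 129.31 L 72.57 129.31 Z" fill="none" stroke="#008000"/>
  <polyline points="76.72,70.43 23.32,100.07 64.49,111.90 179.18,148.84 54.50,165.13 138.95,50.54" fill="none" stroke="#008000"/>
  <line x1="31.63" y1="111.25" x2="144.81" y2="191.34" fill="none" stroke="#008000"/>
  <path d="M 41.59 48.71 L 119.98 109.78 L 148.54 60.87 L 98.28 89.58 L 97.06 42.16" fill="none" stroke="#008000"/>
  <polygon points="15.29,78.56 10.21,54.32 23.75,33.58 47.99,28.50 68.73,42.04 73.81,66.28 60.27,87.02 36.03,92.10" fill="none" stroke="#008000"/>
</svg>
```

(bCNC post)
(Date: synthetic)
G21
G90
G0 X72.57 Y159.83
M3 S810
G01 X79.75 Y159.83 F1503
G01 X79.75 Y88.47
G01 X72.57 Y88.47
G01 X72.57 Y159.83
M5
G0 X76.72 Y147.35
M3 S810
G01 X23.32 Y117.71 F1503
G01 X64.49 Y105.88
G01 X179.18 Y68.94
G01 X54.50 Y52.65
G01 X138.95 Y167.24
M5
G0 X31.63 Y106.53
M3 S810
G01 X144.81 Y26.44 F1503
M5
G0 X41.59 Y169.07
M3 S810
G01 X119.98 Y108.00 F1503
G01 X148.54 Y156.91
G01 X98.28 Y128.20
G01 X97.06 Y175.62
M5
G0 X15.29 Y139.22
M3 S810
G01 X10.21 Y163.46 F1503
G01 X23.75 Y184.20
G01 X47.99 Y189.28
G01 X68.73 Y175.74
G01 X73.81 Y151.50
G01 X60.27 Y130.76
G01 X36.03 Y125.68
G01 X15.29 Y139.22
M5
G0 X0.00 Y0.00

1 u = 1 mm; y_m = 217.78 − y.

[1] `<path>` rectangle, #008000→cut S810 F1503: (72.57,159.83) → (79.75,159.83) → (79.75,88.47) → (72.57,88.47) → (72.57,159.83) (closed)

[2] `<polyline>` open polyline, #008000→cut S810 F1503: (76.72,147.35) → (23.32,117.71) → (64.49,105.88) → (179.18,68.94) → (54.50,52.65) → (138.95,167.24)

[3] `<line>` line segment, #008000→cut S810 F1503: (31.63,106.53) → (144.81,26.44)

[4] `<path>` open polyline, #008000→cut S810 F1503: (41.59,169.07) → (119.98,108.00) → (148.54,156.91) → (98.28,128.20) → (97.06,175.62)

[5] `<polygon>` regular polygon, #008000→cut S810 F1503: (15.29,139.22) → (10.21,163.46) → (23.75,184.20) → (47.99,189.28) → (68.73,175.74) → (73.81,151.50) → (60.27,130.76) → (36.03,125.68) → (15.29,139.22) (closed)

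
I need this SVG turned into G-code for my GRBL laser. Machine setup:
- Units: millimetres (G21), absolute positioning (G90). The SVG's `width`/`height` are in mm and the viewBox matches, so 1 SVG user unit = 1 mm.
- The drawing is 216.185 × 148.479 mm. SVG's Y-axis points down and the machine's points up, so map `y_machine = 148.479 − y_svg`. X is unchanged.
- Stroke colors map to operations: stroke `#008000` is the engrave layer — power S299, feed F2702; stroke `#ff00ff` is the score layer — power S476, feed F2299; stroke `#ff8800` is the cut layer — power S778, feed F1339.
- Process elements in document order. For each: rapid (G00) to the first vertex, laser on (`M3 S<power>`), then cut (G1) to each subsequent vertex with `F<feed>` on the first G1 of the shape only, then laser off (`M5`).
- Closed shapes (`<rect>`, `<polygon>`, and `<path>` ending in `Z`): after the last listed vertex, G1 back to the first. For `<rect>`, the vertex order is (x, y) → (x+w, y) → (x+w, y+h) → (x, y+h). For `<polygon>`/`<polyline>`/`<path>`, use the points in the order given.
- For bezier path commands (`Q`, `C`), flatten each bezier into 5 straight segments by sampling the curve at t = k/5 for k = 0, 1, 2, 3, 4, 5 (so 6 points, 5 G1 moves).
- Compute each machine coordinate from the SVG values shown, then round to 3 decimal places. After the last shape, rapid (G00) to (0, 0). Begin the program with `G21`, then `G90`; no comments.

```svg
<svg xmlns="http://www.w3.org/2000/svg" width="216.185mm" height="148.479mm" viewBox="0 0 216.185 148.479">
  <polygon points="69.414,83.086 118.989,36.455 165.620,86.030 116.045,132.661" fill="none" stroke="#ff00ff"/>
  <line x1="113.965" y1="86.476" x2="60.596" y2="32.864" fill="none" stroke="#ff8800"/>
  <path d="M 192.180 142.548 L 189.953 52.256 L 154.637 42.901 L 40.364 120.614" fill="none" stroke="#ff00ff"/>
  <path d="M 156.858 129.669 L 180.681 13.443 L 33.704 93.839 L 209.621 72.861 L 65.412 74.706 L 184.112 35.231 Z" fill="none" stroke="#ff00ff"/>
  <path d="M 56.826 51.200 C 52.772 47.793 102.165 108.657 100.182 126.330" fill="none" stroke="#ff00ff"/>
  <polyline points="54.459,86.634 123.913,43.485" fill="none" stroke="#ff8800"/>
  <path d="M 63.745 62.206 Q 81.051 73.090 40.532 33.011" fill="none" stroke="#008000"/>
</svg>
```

G21
G90
G00 X69.414 Y65.393
M3 S476
G1 X118.989 Y112.024 F2299
G1 X165.620 Y62.449
G1 X116.045 Y15.818
G1 X69.414 Y65.393
M5
G00 X113.965 Y62.003
M3 S778
G1 X60.596 Y115.615 F1339
M5
G00 X192.180 Y5.931
M3 S476
G1 X189.953 Y96.223 F2299
G1 X154.637 Y105.578
G1 X40.364 Y27.865
M5
G00 X156.858 Y18.810
M3 S476
G1 X180.681 Y135.036 F2299
G1 X33.704 Y54.640
G1 X209.621 Y75.618
G1 X65.412 Y73.773
G1 X184.112 Y113.248
G1 X156.858 Y18.810
M5
G00 X56.826 Y97.279
M3 S476
G1 X59.969 Y92.470 F2299
G1 X70.907 Y77.395
G1 X84.610 Y57.211
G1 X96.045 Y37.076
G1 X100.182 Y22.149
M5
G00 X54.459 Y61.845
M3 S778
G1 X123.913 Y104.994 F1339
M5
G00 X63.745 Y86.273
M3 S299
G1 X68.354 Y83.958 F2702
G1 X68.338 Y85.720
G1 X63.695 Y91.559
G1 X54.427 Y101.475
G1 X40.532 Y115.468
M5
G00 X0.000 Y0.000

Since the viewBox matches the mm dimensions, user units are millimetres directly. The only transform is the Y-flip y_m = 148.479 − y_svg.

Shape 1 is a regular polygon drawn with `<polygon>`. Its stroke #ff00ff means score at S476, F2299. After flipping Y the toolpath is (69.414,65.393) → (118.989,112.024) → (165.620,62.449) → (116.045,15.818) → (69.414,65.393), returning to the start.

Shape 2 is a line segment drawn with `<line>`. Its stroke #ff8800 means cut at S778, F1339. After flipping Y the toolpath is (113.965,62.003) → (60.596,115.615).

Shape 3 is a open polyline drawn with `<path>`. Its stroke #ff00ff means score at S476, F2299. After flipping Y the toolpath is (192.180,5.931) → (189.953,96.223) → (154.637,105.578) → (40.364,27.865).

Shape 4 is a closed polygon drawn with `<path>`. Its stroke #ff00ff means score at S476, F2299. After flipping Y the toolpath is (156.858,18.810) → (180.681,135.036) → (33.704,54.640) → (209.621,75.618) → (65.412,73.773) → (184.112,113.248) → (156.858,18.810), returning to the start.

Shape 5 is a cubic bezier drawn with `<path>`. Its stroke #ff00ff means score at S476, F2299. After flipping Y the toolpath is (56.826,97.279) → (59.969,92.470) → (70.907,77.395) → (84.610,57.211) → (96.045,37.076) → (100.182,22.149).

Shape 6 is a line segment drawn with `<polyline>`. Its stroke #ff8800 means cut at S778, F1339. After flipping Y the toolpath is (54.459,61.845) → (123.913,104.994).

Shape 7 is a quadratic bezier drawn with `<path>`. Its stroke #008000 means engrave at S299, F2702. After flipping Y the toolpath is (63.745,86.273) → (68.354,83.958) → (68.338,85.720) → (63.695,91.559) → (54.427,101.475) → (40.532,115.468).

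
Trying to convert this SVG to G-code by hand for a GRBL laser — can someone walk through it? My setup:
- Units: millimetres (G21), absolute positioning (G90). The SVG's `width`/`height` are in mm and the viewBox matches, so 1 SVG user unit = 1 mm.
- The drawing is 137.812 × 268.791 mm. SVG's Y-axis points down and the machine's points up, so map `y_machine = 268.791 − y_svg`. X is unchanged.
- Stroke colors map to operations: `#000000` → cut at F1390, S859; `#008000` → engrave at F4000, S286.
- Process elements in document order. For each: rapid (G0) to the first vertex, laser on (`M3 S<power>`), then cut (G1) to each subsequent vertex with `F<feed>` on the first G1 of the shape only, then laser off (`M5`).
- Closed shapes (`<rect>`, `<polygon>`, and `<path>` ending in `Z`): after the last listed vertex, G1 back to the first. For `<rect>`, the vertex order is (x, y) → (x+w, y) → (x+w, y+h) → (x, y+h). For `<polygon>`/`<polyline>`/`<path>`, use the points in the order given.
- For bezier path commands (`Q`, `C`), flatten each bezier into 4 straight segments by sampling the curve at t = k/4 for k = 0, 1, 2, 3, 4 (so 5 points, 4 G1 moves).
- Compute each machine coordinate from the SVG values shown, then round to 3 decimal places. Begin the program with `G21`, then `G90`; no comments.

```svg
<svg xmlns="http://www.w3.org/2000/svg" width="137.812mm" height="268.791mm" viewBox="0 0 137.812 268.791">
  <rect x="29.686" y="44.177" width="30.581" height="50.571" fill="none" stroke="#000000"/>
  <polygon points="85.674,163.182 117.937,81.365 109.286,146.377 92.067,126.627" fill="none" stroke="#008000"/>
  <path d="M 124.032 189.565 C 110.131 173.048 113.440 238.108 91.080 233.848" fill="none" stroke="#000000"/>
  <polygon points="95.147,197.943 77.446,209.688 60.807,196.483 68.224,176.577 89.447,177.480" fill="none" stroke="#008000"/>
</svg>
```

1 u = 1 mm; y_m = 268.791 − y.

[1] `<rect>` rectangle, #000000→cut S859 F1390: (29.686,224.614) → (60.267,224.614) → (60.267,174.043) → (29.686,174.043) → (29.686,224.614) (closed)

[2] `<polygon>` closed polygon, #008000→engrave S286 F4000: (85.674,105.609) → (117.937,187.426) → (109.286,122.414) → (92.067,142.164) → (85.674,105.609) (closed)

[3] `<path>` cubic bezier, #000000→cut S859 F1390: (124.032,79.226) → (116.163,78.676) → (110.728,61.681) → (103.707,42.388) → (91.080,34.943)

[4] `<polygon>` regular polygon, #008000→engrave S286 F4000: (95.147,70.848) → (77.446,59.103) → (60.807,72.308) → (68.224,92.214) → (89.447,91.311) → (95.147,70.848) (closed)

G21
G90
G0 X29.686 Y224.614
M3 S859
G1 X60.267 Y224.614 F1390
G1 X60.267 Y174.043
G1 X29.686 Y174.043
G1 X29.686 Y224.614
M5
G0 X85.674 Y105.609
M3 S286
G1 X117.937 Y187.426 F4000
G1 X109.286 Y122.414
G1 X92.067 Y142.164
G1 X85.674 Y105.609
M5
G0 X124.032 Y79.226
M3 S859
G1 X116.163 Y78.676 F1390
G1 X110.728 Y61.681
G1 X103.707 Y42.388
G1 X91.080 Y34.943
M5
G0 X95.147 Y70.848
M3 S286
G1 X77.446 Y59.103 F4000
G1 X60.807 Y72.308
G1 X68.224 Y92.214
G1 X89.447 Y91.311
G1 X95.147 Y70.848
M5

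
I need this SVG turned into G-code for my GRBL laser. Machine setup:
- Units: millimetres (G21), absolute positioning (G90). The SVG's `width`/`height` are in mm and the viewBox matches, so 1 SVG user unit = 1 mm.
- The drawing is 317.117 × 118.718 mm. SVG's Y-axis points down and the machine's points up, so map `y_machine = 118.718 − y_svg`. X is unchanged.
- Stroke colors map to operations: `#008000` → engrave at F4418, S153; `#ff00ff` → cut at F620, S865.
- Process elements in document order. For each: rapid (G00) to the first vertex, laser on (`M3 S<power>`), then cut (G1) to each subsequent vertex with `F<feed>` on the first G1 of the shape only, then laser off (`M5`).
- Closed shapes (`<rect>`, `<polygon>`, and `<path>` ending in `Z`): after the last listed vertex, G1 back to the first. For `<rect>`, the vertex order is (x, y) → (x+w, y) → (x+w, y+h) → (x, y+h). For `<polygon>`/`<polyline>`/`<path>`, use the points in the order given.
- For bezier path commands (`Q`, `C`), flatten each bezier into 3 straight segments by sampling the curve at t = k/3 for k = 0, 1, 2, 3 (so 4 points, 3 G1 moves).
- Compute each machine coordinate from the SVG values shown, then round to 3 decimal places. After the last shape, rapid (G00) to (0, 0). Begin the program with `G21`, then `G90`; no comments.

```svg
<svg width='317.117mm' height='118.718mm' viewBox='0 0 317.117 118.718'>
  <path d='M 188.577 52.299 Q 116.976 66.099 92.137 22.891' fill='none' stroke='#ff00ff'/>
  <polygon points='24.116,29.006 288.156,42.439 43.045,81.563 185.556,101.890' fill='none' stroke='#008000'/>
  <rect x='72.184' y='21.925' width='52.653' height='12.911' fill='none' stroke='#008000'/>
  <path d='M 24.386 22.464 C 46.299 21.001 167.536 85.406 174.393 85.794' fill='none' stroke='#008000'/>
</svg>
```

G21
G90
G00 X188.577 Y66.419
M3 S865
G1 X146.039 Y63.553 F620
G1 X113.892 Y73.356
G1 X92.137 Y95.827
M5
G00 X24.116 Y89.712
M3 S153
G1 X288.156 Y76.279 F4418
G1 X43.045 Y37.155
G1 X185.556 Y16.828
G1 X24.116 Y89.712
M5
G00 X72.184 Y96.793
M3 S153
G1 X124.837 Y96.793 F4418
G1 X124.837 Y83.882
G1 X72.184 Y83.882
G1 X72.184 Y96.793
M5
G00 X24.386 Y96.254
M3 S153
G1 X71.492 Y80.572 F4418
G1 X137.324 Y49.840
G1 X174.393 Y32.924
M5
G00 X0.000 Y0.000

Since the viewBox matches the mm dimensions, user units are millimetres directly. The only transform is the Y-flip y_m = 118.718 − y_svg.

Shape 1 is a quadratic bezier drawn with `<path>`. Its stroke #ff00ff means cut at S865, F620. After flipping Y the toolpath is (188.577,66.419) → (146.039,63.553) → (113.892,73.356) → (92.137,95.827).

Shape 2 is a closed polygon drawn with `<polygon>`. Its stroke #008000 means engrave at S153, F4418. After flipping Y the toolpath is (24.116,89.712) → (288.156,76.279) → (43.045,37.155) → (185.556,16.828) → (24.116,89.712), returning to the start.

Shape 3 is a rectangle drawn with `<rect>`. Its stroke #008000 means engrave at S153, F4418. After flipping Y the toolpath is (72.184,96.793) → (124.837,96.793) → (124.837,83.882) → (72.184,83.882) → (72.184,96.793), returning to the start.

Shape 4 is a cubic bezier drawn with `<path>`. Its stroke #008000 means engrave at S153, F4418. After flipping Y the toolpath is (24.386,96.254) → (71.492,80.572) → (137.324,49.840) → (174.393,32.924).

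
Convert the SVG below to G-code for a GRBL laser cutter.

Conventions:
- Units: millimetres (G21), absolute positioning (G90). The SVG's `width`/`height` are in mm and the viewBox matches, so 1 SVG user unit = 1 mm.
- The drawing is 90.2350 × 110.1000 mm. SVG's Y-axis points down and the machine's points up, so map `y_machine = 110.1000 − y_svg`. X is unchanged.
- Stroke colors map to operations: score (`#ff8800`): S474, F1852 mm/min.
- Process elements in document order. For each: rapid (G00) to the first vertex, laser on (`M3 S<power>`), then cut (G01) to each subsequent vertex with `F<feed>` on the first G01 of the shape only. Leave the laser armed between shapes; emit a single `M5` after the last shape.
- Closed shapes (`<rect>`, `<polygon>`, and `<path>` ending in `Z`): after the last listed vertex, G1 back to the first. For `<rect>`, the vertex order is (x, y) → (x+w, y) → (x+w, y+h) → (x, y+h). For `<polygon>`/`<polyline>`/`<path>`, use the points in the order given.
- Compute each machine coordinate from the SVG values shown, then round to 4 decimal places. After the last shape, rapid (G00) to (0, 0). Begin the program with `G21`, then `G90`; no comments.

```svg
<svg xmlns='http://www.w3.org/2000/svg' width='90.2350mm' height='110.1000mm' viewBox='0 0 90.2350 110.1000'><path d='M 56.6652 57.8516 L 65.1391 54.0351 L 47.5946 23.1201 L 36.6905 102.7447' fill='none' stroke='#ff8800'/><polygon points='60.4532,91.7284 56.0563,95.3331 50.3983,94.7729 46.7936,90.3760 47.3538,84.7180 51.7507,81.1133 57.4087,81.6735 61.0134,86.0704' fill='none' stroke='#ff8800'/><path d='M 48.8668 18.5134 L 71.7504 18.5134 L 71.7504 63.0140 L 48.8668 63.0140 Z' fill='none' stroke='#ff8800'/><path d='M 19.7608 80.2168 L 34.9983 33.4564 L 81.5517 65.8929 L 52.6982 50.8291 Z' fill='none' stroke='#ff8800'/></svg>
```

1 u = 1 mm; y_m = 110.1000 − y.

[1] `<path>` open polyline, #ff8800→score S474 F1852: (56.6652,52.2484) → (65.1391,56.0649) → (47.5946,86.9799) → (36.6905,7.3553)

[2] `<polygon>` regular polygon, #ff8800→score S474 F1852: (60.4532,18.3716) → (56.0563,14.7669) → (50.3983,15.3271) → (46.7936,19.7240) → (47.3538,25.3820) → (51.7507,28.9867) → (57.4087,28.4265) → (61.0134,24.0296) → (60.4532,18.3716) (closed)

[3] `<path>` rectangle, #ff8800→score S474 F1852: (48.8668,91.5866) → (71.7504,91.5866) → (71.7504,47.0860) → (48.8668,47.0860) → (48.8668,91.5866) (closed)

[4] `<path>` closed polygon, #ff8800→score S474 F1852: (19.7608,29.8832) → (34.9983,76.6436) → (81.5517,44.2071) → (52.6982,59.2709) → (19.7608,29.8832) (closed)

G21
G90
G00 X56.6652 Y52.2484
M3 S474
G01 X65.1391 Y56.0649 F1852
G01 X47.5946 Y86.9799
G01 X36.6905 Y7.3553
G00 X60.4532 Y18.3716
M3 S474
G01 X56.0563 Y14.7669 F1852
G01 X50.3983 Y15.3271
G01 X46.7936 Y19.7240
G01 X47.3538 Y25.3820
G01 X51.7507 Y28.9867
G01 X57.4087 Y28.4265
G01 X61.0134 Y24.0296
G01 X60.4532 Y18.3716
G00 X48.8668 Y91.5866
M3 S474
G01 X71.7504 Y91.5866 F1852
G01 X71.7504 Y47.0860
G01 X48.8668 Y47.0860
G01 X48.8668 Y91.5866
G00 X19.7608 Y29.8832
M3 S474
G01 X34.9983 Y76.6436 F1852
G01 X81.5517 Y44.2071
G01 X52.6982 Y59.2709
G01 X19.7608 Y29.8832
M5
G00 X0.0000 Y0.0000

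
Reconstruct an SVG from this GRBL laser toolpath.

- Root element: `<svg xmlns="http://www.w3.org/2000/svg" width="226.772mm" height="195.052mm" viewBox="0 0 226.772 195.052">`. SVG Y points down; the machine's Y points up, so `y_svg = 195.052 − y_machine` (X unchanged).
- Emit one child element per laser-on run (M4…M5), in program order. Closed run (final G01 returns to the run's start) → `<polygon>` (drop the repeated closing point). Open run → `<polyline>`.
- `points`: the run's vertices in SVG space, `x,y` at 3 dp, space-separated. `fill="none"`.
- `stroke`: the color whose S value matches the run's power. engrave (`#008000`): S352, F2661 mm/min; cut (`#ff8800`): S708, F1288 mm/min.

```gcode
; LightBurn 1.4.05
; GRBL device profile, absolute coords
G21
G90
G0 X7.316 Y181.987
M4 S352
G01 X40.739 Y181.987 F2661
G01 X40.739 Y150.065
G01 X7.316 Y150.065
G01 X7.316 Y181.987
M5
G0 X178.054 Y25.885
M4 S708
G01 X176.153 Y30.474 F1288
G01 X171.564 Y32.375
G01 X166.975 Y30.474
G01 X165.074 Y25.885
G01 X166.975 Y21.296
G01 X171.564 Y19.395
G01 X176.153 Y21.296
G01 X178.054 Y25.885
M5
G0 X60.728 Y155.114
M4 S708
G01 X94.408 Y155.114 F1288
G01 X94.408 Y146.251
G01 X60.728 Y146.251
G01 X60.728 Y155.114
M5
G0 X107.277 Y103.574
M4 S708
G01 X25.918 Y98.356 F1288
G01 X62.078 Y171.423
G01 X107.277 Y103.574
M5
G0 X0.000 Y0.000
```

<svg xmlns="http://www.w3.org/2000/svg" width="226.772mm" height="195.052mm" viewBox="0 0 226.772 195.052">
  <polygon points="7.316,13.065 40.739,13.065 40.739,44.987 7.316,44.987" fill="none" stroke="#008000"/>
  <polygon points="178.054,169.167 176.153,164.578 171.564,162.677 166.975,164.578 165.074,169.167 166.975,173.756 171.564,175.657 176.153,173.756" fill="none" stroke="#ff8800"/>
  <polygon points="60.728,39.938 94.408,39.938 94.408,48.801 60.728,48.801" fill="none" stroke="#ff8800"/>
  <polygon points="107.277,91.478 25.918,96.696 62.078,23.629" fill="none" stroke="#ff8800"/>
</svg>

Each laser-on run becomes one SVG element. Flip Y back into SVG space with y_svg = 195.052 − y_machine.

Run 1: power S352 maps to stroke `#008000` (engrave). The run returns to its start, so emit a `<polygon>` with points (Y-flipped): 7.316,13.065 40.739,13.065 40.739,44.987 7.316,44.987.

Run 2: power S708 maps to stroke `#ff8800` (cut). The run returns to its start, so emit a `<polygon>` with points (Y-flipped): 178.054,169.167 176.153,164.578 171.564,162.677 166.975,164.578 165.074,169.167 166.975,173.756 171.564,175.657 176.153,173.756.

Run 3: power S708 maps to stroke `#ff8800` (cut). The run returns to its start, so emit a `<polygon>` with points (Y-flipped): 60.728,39.938 94.408,39.938 94.408,48.801 60.728,48.801.

Run 4: power S708 maps to stroke `#ff8800` (cut). The run returns to its start, so emit a `<polygon>` with points (Y-flipped): 107.277,91.478 25.918,96.696 62.078,23.629.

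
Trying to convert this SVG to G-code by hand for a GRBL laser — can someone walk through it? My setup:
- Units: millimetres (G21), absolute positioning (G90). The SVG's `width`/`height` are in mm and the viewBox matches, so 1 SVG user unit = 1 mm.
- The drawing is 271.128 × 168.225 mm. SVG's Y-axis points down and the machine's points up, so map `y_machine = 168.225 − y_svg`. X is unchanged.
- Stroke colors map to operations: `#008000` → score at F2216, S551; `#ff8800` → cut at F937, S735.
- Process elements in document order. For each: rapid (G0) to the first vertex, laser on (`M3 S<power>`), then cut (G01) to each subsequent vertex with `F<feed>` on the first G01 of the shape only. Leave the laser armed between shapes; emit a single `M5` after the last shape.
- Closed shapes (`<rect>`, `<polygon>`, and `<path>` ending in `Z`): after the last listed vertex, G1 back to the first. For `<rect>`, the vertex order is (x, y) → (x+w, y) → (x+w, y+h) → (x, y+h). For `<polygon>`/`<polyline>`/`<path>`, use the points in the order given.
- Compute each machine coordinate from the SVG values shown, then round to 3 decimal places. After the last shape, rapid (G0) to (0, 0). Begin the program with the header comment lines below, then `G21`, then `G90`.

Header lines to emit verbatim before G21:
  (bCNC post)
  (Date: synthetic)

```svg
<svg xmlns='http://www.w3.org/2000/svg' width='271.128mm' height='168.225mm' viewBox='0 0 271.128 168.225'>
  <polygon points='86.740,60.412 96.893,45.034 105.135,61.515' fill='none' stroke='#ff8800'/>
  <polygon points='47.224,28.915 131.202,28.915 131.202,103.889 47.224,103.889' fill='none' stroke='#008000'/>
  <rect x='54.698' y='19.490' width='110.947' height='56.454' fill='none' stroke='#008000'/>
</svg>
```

1 u = 1 mm; y_m = 168.225 − y.

[1] `<polygon>` regular polygon, #ff8800→cut S735 F937: (86.740,107.813) → (96.893,123.191) → (105.135,106.710) → (86.740,107.813) (closed)

[2] `<polygon>` rectangle, #008000→score S551 F2216: (47.224,139.310) → (131.202,139.310) → (131.202,64.336) → (47.224,64.336) → (47.224,139.310) (closed)

[3] `<rect>` rectangle, #008000→score S551 F2216: (54.698,148.735) → (165.645,148.735) → (165.645,92.281) → (54.698,92.281) → (54.698,148.735) (closed)

(bCNC post)
(Date: synthetic)
G21
G90
G0 X86.740 Y107.813
M3 S735
G01 X96.893 Y123.191 F937
G01 X105.135 Y106.710
G01 X86.740 Y107.813
G0 X47.224 Y139.310
M3 S551
G01 X131.202 Y139.310 F2216
G01 X131.202 Y64.336
G01 X47.224 Y64.336
G01 X47.224 Y139.310
G0 X54.698 Y148.735
M3 S551
G01 X165.645 Y148.735 F2216
G01 X165.645 Y92.281
G01 X54.698 Y92.281
G01 X54.698 Y148.735
M5
G0 X0.000 Y0.000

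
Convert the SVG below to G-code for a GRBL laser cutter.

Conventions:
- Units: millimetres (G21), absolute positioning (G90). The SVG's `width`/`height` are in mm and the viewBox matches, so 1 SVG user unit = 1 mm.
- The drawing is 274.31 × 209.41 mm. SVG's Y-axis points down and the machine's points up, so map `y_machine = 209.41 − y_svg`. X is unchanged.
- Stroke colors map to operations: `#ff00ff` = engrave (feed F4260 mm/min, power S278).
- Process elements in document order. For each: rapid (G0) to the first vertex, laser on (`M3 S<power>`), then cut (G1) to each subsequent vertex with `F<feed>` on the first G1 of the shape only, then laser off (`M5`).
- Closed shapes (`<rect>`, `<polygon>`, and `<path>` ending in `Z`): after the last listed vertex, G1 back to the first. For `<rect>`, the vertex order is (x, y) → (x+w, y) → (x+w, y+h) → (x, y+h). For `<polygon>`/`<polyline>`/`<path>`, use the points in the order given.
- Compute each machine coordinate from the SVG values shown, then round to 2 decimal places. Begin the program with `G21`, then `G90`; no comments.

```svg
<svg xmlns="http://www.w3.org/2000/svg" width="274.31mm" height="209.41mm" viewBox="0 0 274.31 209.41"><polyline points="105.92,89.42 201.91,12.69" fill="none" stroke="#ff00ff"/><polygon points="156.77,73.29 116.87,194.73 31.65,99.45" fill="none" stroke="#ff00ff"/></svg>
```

G21
G90
G0 X105.92 Y119.99
M3 S278
G1 X201.91 Y196.72 F4260
M5
G0 X156.77 Y136.12
M3 S278
G1 X116.87 Y14.68 F4260
G1 X31.65 Y109.96
G1 X156.77 Y136.12
M5

1 u = 1 mm; y_m = 209.41 − y.

[1] `<polyline>` line segment, #ff00ff→engrave S278 F4260: (105.92,119.99) → (201.91,196.72)

[2] `<polygon>` regular polygon, #ff00ff→engrave S278 F4260: (156.77,136.12) → (116.87,14.68) → (31.65,109.96) → (156.77,136.12) (closed)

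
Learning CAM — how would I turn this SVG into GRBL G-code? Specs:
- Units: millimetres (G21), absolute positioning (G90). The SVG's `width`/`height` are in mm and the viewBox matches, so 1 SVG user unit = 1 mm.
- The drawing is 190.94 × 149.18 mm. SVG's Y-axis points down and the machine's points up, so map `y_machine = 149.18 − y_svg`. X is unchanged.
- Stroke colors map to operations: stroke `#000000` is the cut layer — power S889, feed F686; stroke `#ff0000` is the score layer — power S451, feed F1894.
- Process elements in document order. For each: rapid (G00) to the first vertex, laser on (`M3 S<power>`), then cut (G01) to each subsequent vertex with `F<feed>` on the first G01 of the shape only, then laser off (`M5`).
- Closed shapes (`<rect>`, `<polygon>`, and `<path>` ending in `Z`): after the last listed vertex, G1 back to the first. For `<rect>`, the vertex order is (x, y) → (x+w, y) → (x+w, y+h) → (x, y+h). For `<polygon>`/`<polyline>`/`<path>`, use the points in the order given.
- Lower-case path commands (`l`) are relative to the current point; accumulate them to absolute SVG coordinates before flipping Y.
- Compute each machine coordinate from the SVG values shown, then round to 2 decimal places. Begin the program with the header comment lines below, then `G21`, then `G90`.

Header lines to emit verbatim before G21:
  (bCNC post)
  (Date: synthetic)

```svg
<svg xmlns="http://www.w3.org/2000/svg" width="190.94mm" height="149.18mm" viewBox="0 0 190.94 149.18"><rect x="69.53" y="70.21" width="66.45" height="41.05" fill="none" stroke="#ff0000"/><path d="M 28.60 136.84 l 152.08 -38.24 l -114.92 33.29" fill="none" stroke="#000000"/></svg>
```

(bCNC post)
(Date: synthetic)
G21
G90
G00 X69.53 Y78.97
M3 S451
G01 X135.98 Y78.97 F1894
G01 X135.98 Y37.92
G01 X69.53 Y37.92
G01 X69.53 Y78.97
M5
G00 X28.60 Y12.34
M3 S889
G01 X180.68 Y50.58 F686
G01 X65.76 Y17.29
M5

Since the viewBox matches the mm dimensions, user units are millimetres directly. The only transform is the Y-flip y_m = 149.18 − y_svg.

Shape 1 is a rectangle drawn with `<rect>`. Its stroke #ff0000 means score at S451, F1894. After flipping Y the toolpath is (69.53,78.97) → (135.98,78.97) → (135.98,37.92) → (69.53,37.92) → (69.53,78.97), returning to the start.

Shape 2 is a open polyline drawn with `<path>`. Its stroke #000000 means cut at S889, F686. After flipping Y the toolpath is (28.60,12.34) → (180.68,50.58) → (65.76,17.29).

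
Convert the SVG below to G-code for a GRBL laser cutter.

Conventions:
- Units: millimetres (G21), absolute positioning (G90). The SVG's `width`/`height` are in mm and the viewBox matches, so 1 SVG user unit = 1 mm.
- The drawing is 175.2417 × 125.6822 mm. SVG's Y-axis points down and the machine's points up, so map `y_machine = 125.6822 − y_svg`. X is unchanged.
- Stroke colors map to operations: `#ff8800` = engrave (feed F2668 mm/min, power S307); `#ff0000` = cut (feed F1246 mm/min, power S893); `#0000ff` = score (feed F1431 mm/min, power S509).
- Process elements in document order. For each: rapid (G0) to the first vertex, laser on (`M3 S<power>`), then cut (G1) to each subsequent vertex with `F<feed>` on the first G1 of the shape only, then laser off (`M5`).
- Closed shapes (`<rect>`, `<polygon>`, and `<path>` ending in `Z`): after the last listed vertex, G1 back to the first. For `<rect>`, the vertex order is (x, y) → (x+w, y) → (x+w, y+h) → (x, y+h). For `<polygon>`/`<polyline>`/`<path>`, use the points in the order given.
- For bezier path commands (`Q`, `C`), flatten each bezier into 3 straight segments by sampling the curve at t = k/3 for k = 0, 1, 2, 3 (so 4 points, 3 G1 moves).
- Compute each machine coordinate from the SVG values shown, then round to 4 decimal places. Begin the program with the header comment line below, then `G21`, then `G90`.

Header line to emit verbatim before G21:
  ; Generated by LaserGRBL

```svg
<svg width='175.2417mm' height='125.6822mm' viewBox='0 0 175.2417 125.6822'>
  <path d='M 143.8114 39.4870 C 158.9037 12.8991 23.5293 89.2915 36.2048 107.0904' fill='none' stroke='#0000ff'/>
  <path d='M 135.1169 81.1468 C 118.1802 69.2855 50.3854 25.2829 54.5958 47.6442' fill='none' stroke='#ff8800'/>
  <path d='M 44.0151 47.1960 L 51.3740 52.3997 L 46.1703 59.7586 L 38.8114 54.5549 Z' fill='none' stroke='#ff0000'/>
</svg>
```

; Generated by LaserGRBL
G21
G90
G0 X143.8114 Y86.1952
M3 S509
G1 X119.8043 Y84.4405 F1431
G1 X61.8231 Y49.9377
G1 X36.2048 Y18.5918
M5
G0 X135.1169 Y44.5354
M3 S307
G1 X105.7780 Y63.4621 F2668
G1 X69.8366 Y81.9263
G1 X54.5958 Y78.0380
M5
G0 X44.0151 Y78.4862
M3 S893
G1 X51.3740 Y73.2825 F1246
G1 X46.1703 Y65.9236
G1 X38.8114 Y71.1273
G1 X44.0151 Y78.4862
M5

1 u = 1 mm; y_m = 125.6822 − y.

[1] `<path>` cubic bezier, #0000ff→score S509 F1431: (143.8114,86.1952) → (119.8043,84.4405) → (61.8231,49.9377) → (36.2048,18.5918)

[2] `<path>` cubic bezier, #ff8800→engrave S307 F2668: (135.1169,44.5354) → (105.7780,63.4621) → (69.8366,81.9263) → (54.5958,78.0380)

[3] `<path>` regular polygon, #ff0000→cut S893 F1246: (44.0151,78.4862) → (51.3740,73.2825) → (46.1703,65.9236) → (38.8114,71.1273) → (44.0151,78.4862) (closed)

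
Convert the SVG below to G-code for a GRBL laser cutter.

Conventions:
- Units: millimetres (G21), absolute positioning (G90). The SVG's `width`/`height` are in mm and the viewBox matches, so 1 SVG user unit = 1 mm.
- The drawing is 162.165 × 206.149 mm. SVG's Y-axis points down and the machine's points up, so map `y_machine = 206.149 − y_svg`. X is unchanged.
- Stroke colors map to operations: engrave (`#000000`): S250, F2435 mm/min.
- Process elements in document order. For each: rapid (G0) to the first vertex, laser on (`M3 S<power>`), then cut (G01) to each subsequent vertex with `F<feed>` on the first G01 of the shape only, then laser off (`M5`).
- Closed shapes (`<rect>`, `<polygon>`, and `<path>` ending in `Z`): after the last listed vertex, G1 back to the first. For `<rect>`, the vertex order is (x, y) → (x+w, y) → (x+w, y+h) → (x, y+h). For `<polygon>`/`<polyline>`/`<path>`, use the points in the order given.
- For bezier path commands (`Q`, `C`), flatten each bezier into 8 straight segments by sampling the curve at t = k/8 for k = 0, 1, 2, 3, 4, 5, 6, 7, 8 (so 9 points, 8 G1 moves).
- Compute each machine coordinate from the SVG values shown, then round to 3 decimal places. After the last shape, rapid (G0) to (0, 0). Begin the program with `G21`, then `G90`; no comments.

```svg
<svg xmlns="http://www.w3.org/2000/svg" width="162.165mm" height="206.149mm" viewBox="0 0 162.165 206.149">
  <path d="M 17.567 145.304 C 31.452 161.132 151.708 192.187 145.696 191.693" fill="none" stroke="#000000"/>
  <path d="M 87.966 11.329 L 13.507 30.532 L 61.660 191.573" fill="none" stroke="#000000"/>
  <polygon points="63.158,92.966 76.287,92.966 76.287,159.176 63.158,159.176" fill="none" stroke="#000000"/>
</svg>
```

1 u = 1 mm; y_m = 206.149 − y.

[1] `<path>` cubic bezier, #000000→engrave S250 F2435: (17.567,60.845) → (27.306,54.287) → (44.290,46.850) → (65.795,39.081) → (89.093,31.530) → (111.458,24.743) → (130.165,19.270) → (142.486,15.658) → (145.696,14.456)

[2] `<path>` open polyline, #000000→engrave S250 F2435: (87.966,194.820) → (13.507,175.617) → (61.660,14.576)

[3] `<polygon>` rectangle, #000000→engrave S250 F2435: (63.158,113.183) → (76.287,113.183) → (76.287,46.973) → (63.158,46.973) → (63.158,113.183) (closed)

G21
G90
G0 X17.567 Y60.845
M3 S250
G01 X27.306 Y54.287 F2435
G01 X44.290 Y46.850
G01 X65.795 Y39.081
G01 X89.093 Y31.530
G01 X111.458 Y24.743
G01 X130.165 Y19.270
G01 X142.486 Y15.658
G01 X145.696 Y14.456
M5
G0 X87.966 Y194.820
M3 S250
G01 X13.507 Y175.617 F2435
G01 X61.660 Y14.576
M5
G0 X63.158 Y113.183
M3 S250
G01 X76.287 Y113.183 F2435
G01 X76.287 Y46.973
G01 X63.158 Y46.973
G01 X63.158 Y113.183
M5
G0 X0.000 Y0.000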